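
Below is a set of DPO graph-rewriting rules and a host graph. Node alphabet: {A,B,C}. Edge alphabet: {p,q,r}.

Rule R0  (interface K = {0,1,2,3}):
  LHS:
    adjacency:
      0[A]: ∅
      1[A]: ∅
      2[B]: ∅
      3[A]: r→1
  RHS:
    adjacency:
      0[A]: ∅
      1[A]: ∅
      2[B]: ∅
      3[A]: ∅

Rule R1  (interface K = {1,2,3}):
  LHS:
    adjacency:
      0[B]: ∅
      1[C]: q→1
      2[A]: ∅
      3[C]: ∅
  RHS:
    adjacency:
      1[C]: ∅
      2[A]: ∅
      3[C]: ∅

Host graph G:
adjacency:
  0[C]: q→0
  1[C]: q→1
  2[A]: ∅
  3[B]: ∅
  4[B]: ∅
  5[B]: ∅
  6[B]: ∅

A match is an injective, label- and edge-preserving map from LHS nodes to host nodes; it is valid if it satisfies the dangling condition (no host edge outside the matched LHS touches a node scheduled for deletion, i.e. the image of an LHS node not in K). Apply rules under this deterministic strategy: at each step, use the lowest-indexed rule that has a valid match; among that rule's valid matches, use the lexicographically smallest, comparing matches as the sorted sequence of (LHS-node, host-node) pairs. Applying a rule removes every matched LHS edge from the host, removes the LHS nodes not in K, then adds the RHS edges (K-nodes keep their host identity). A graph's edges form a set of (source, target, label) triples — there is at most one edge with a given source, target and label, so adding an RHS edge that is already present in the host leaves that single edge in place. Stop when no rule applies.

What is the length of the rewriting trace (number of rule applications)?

Answer: 2

Steps:
[0] host  ⇒  7 nodes, 2 edges  {0-q->0 1-q->1}
[1] R1 @ {0↦3, 1↦0, 2↦2, 3↦1}  ⇒  6 nodes, 1 edges  {1-q->1}
[2] R1 @ {0↦4, 1↦1, 2↦2, 3↦0}  ⇒  5 nodes, 0 edges  {∅}
normal form: no rule applies after step 2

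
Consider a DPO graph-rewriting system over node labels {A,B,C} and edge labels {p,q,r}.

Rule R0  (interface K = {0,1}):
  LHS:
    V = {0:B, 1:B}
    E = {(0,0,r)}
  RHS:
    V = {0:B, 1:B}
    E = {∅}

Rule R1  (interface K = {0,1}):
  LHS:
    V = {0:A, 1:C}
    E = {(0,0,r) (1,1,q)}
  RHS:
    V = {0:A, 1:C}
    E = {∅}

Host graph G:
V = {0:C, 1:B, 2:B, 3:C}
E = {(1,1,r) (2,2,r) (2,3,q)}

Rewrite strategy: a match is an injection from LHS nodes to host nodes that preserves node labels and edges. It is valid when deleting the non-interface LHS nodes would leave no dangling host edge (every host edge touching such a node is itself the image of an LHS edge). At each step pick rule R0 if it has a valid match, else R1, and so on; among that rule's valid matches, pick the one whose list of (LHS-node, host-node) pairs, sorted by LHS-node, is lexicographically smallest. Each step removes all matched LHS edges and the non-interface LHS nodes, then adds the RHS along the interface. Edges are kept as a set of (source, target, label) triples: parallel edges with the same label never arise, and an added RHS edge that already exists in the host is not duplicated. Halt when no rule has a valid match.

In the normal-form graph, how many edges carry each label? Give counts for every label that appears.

[0] host  ⇒  4 nodes, 3 edges  {1-r->1 2-r->2 2-q->3}
[1] R0 @ {0↦1, 1↦2}  ⇒  4 nodes, 2 edges  {2-r->2 2-q->3}
[2] R0 @ {0↦2, 1↦1}  ⇒  4 nodes, 1 edges  {2-q->3}
halt: no rule applies after step 2
NF edges: [(2, 3, 'q')]

Answer: q:1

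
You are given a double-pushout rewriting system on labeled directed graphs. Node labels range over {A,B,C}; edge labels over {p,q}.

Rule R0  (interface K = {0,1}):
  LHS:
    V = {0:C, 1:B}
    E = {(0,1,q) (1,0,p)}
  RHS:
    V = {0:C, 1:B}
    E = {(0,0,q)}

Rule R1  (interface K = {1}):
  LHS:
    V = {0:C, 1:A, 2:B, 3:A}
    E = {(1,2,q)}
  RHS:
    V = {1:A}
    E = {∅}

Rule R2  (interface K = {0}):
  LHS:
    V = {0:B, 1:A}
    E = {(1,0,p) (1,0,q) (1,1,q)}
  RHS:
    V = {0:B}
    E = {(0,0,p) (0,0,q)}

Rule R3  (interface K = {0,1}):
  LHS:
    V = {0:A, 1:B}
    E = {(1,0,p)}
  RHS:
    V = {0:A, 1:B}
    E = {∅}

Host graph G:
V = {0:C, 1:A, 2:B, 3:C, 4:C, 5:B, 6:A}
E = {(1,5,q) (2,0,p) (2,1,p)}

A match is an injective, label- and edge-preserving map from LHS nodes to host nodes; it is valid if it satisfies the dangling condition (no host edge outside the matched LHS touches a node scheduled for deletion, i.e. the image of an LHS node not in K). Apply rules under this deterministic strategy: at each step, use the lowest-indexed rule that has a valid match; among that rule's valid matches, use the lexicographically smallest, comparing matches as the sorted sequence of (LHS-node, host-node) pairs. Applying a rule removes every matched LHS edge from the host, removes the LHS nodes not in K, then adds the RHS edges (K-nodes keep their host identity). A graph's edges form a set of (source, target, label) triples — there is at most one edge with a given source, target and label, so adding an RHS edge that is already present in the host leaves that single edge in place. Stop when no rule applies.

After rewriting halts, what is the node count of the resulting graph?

Answer: 4

Rewrite trace:
start.  V:7 E:3  edges: 1-q->5 2-p->0 2-p->1
1. fire R1 via {0↦3, 1↦1, 2↦5, 3↦6}  →  V:4 E:2  edges: 2-p->0 2-p->1
2. fire R3 via {0↦1, 1↦2}  →  V:4 E:1  edges: 2-p->0
final graph: no rule applies after step 2
NF nodes: {0:C, 1:A, 2:B, 4:C}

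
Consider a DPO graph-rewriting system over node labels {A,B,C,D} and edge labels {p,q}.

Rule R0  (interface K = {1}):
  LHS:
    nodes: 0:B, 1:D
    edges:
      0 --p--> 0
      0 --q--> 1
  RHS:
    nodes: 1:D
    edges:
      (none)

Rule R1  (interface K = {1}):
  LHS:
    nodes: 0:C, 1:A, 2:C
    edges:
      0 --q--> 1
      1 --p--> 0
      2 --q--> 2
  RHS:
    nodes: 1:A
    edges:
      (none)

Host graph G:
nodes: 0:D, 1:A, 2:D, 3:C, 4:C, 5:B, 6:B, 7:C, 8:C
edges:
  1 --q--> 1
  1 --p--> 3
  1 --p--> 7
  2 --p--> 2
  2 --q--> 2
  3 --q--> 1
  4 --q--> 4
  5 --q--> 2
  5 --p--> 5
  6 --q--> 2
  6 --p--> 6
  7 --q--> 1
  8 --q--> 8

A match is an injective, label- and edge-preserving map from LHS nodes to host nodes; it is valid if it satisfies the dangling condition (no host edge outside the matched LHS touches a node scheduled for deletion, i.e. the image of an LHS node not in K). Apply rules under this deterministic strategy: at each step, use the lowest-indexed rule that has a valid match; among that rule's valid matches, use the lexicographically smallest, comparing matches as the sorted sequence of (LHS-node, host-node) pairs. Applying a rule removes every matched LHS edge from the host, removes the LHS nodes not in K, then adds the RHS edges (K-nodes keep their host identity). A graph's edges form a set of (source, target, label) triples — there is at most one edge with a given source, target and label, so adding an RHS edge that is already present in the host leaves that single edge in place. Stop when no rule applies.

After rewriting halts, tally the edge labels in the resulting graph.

Answer: p:1 q:2

Steps:
[0] host  ⇒  9 nodes, 13 edges  {1-q->1 1-p->3 1-p->7 2-p->2 2-q->2 3-q->1 4-q->4 5-q->2 5-p->5 6-q->2 6-p->6 7-q->1 8-q->8}
[1] R0 @ {0↦5, 1↦2}  ⇒  8 nodes, 11 edges  {1-q->1 1-p->3 1-p->7 2-p->2 2-q->2 3-q->1 4-q->4 6-q->2 6-p->6 7-q->1 8-q->8}
[2] R0 @ {0↦6, 1↦2}  ⇒  7 nodes, 9 edges  {1-q->1 1-p->3 1-p->7 2-p->2 2-q->2 3-q->1 4-q->4 7-q->1 8-q->8}
[3] R1 @ {0↦3, 1↦1, 2↦4}  ⇒  5 nodes, 6 edges  {1-q->1 1-p->7 2-p->2 2-q->2 7-q->1 8-q->8}
[4] R1 @ {0↦7, 1↦1, 2↦8}  ⇒  3 nodes, 3 edges  {1-q->1 2-p->2 2-q->2}
normal form: no rule applies after step 4
NF edges: [(1, 1, 'q'), (2, 2, 'p'), (2, 2, 'q')]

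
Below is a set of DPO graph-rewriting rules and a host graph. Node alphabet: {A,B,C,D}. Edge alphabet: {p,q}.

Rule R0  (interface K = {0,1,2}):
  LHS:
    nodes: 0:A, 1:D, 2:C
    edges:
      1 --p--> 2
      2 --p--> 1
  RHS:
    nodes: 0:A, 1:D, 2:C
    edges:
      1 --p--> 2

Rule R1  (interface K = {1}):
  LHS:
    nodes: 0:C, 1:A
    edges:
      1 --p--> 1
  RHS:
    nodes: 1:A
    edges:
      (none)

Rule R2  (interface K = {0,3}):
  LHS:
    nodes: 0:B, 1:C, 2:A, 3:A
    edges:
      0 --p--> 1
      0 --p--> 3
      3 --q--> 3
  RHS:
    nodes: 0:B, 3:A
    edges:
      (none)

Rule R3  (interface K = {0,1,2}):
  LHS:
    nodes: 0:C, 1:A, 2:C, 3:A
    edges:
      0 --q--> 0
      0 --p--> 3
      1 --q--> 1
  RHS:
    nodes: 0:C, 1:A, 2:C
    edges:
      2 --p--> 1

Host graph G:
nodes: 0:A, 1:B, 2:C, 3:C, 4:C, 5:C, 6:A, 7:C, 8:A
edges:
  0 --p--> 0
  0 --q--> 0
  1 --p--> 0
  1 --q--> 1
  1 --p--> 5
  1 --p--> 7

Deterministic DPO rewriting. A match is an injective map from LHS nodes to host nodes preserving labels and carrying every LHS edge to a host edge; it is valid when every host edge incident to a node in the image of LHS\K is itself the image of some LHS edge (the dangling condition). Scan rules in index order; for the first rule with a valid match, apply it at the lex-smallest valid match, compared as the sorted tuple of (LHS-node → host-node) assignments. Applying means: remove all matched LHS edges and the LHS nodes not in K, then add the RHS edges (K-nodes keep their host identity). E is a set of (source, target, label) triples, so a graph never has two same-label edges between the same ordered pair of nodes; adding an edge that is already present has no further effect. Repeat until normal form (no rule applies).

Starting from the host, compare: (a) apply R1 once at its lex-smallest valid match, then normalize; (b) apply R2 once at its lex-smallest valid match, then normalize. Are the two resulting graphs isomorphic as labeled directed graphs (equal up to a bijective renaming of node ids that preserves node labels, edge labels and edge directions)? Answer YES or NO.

Answer: YES

Steps:
branch R1-first: apply at {0↦2, 1↦0} → |E|=5, then 1 more step(s) → NF |V|=6 |E|=2 V={0:A, 1:B, 3:C, 4:C, 7:C, 8:A} E=1-q->1 1-p->7
branch R2-first: apply at {0↦1, 1↦5, 2↦6, 3↦0} → |E|=3, then 1 more step(s) → NF |V|=6 |E|=2 V={0:A, 1:B, 3:C, 4:C, 7:C, 8:A} E=1-q->1 1-p->7
graphs isomorphic (equal up to label-preserving node renaming)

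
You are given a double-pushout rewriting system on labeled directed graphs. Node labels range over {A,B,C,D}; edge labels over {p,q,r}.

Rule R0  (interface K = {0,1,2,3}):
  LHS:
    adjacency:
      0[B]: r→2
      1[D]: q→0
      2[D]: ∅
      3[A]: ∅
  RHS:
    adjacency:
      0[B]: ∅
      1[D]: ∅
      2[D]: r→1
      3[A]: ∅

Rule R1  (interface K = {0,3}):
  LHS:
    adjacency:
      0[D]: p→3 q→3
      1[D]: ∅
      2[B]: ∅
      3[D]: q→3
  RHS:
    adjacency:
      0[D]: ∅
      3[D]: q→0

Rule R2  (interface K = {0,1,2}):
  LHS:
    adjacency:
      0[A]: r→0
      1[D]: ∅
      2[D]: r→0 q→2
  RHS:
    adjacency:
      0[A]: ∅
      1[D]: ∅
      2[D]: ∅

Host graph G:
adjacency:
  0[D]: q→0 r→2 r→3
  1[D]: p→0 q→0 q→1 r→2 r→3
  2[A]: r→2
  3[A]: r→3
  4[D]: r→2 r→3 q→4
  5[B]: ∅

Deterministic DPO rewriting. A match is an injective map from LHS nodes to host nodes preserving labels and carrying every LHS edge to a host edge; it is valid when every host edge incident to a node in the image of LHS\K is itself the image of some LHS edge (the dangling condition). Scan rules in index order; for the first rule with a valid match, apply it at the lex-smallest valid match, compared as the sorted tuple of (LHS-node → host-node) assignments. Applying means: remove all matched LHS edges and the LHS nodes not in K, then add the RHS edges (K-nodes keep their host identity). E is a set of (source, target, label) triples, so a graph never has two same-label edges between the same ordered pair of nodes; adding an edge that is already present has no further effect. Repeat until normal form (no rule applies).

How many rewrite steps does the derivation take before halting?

Answer: 2

Derivation:
start.  V:6 E:13  edges: 0-q->0 0-r->2 0-r->3 1-p->0 1-q->0 1-q->1 1-r->2 1-r->3 2-r->2 3-r->3 4-r->2 4-r->3 4-q->4
1. fire R2 via {0↦2, 1↦0, 2↦1}  →  V:6 E:10  edges: 0-q->0 0-r->2 0-r->3 1-p->0 1-q->0 1-r->3 3-r->3 4-r->2 4-r->3 4-q->4
2. fire R2 via {0↦3, 1↦0, 2↦4}  →  V:6 E:7  edges: 0-q->0 0-r->2 0-r->3 1-p->0 1-q->0 1-r->3 4-r->2
final graph: no rule applies after step 2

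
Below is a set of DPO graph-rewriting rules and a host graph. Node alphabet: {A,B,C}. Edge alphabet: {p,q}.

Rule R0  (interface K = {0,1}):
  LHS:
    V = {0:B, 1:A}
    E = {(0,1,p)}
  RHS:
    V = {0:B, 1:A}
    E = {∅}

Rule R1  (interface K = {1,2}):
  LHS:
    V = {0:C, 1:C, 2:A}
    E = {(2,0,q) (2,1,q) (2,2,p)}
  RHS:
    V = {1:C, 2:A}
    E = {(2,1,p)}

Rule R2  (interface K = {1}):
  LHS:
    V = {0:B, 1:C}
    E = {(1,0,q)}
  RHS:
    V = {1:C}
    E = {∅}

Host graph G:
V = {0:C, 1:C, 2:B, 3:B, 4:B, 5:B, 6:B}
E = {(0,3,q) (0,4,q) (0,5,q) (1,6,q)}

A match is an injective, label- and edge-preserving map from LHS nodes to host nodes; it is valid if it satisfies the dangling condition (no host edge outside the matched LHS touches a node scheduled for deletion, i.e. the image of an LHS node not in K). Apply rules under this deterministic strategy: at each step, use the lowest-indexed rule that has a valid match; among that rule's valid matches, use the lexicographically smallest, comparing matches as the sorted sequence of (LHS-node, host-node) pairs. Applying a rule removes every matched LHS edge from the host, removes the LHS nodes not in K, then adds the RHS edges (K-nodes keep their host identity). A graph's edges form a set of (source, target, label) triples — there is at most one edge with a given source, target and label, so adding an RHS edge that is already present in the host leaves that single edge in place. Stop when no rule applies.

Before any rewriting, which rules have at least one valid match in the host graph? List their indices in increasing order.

Answer: [R2]

Steps:
R0: no valid match — LHS pattern not found
R1: no valid match — LHS pattern not found
R2: 4 valid matches — {0↦3, 1↦0}, {0↦4, 1↦0}, {0↦5, 1↦0} (+1 more)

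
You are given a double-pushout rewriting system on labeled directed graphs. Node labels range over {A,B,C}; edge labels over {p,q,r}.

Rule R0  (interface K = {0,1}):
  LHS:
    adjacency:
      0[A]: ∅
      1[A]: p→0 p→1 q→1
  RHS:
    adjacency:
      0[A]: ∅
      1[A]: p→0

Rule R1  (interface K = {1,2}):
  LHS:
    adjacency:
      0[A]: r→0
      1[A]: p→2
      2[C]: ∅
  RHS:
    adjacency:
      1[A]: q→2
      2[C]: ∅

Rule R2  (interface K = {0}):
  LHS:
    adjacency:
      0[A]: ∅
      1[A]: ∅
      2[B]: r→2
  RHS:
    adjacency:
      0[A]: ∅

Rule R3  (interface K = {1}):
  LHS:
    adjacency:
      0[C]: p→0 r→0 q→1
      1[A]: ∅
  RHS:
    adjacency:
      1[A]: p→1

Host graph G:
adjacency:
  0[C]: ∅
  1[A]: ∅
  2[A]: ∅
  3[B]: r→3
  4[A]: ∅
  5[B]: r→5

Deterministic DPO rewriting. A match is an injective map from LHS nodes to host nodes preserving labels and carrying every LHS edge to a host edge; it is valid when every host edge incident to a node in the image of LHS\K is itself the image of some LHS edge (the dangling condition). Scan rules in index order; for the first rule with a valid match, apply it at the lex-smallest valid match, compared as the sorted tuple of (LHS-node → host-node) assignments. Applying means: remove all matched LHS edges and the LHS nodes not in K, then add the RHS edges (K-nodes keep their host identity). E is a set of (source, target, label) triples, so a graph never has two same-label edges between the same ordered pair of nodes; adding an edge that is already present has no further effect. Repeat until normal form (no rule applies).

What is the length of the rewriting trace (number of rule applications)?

Answer: 2

Rewrite trace:
[0] host  ⇒  6 nodes, 2 edges  {3-r->3 5-r->5}
[1] R2 @ {0↦1, 1↦2, 2↦3}  ⇒  4 nodes, 1 edges  {5-r->5}
[2] R2 @ {0↦1, 1↦4, 2↦5}  ⇒  2 nodes, 0 edges  {∅}
normal form: no rule applies after step 2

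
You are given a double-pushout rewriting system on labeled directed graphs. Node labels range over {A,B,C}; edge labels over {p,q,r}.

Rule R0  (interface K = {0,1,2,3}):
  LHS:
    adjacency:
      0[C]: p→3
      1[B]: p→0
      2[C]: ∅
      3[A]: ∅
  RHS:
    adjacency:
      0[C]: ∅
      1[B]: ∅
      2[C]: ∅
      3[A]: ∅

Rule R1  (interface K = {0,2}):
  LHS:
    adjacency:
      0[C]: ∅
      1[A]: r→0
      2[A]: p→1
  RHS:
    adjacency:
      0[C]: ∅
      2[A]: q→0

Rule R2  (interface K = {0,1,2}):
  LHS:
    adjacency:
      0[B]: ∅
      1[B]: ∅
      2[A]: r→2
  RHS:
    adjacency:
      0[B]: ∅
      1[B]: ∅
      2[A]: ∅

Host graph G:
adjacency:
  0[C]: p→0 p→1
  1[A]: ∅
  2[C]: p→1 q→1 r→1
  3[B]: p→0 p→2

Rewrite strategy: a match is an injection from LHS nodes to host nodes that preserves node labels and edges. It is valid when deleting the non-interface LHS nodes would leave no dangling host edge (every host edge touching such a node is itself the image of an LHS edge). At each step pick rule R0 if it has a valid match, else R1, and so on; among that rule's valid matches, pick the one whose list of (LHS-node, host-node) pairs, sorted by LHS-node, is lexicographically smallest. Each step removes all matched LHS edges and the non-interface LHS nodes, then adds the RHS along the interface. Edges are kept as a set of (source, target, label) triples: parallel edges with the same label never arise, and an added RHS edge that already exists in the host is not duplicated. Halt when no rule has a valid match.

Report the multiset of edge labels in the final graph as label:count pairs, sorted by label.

initial: |V|=4 |E|=7  E = 0-p->0 0-p->1 2-p->1 2-q->1 2-r->1 3-p->0 3-p->2
step 1: apply R0 at {0↦0, 1↦3, 2↦2, 3↦1}  → |V|=4 |E|=5  E = 0-p->0 2-p->1 2-q->1 2-r->1 3-p->2
step 2: apply R0 at {0↦2, 1↦3, 2↦0, 3↦1}  → |V|=4 |E|=3  E = 0-p->0 2-q->1 2-r->1
final graph: no rule applies after step 2
NF edges: [(0, 0, 'p'), (2, 1, 'q'), (2, 1, 'r')]

Answer: p:1 q:1 r:1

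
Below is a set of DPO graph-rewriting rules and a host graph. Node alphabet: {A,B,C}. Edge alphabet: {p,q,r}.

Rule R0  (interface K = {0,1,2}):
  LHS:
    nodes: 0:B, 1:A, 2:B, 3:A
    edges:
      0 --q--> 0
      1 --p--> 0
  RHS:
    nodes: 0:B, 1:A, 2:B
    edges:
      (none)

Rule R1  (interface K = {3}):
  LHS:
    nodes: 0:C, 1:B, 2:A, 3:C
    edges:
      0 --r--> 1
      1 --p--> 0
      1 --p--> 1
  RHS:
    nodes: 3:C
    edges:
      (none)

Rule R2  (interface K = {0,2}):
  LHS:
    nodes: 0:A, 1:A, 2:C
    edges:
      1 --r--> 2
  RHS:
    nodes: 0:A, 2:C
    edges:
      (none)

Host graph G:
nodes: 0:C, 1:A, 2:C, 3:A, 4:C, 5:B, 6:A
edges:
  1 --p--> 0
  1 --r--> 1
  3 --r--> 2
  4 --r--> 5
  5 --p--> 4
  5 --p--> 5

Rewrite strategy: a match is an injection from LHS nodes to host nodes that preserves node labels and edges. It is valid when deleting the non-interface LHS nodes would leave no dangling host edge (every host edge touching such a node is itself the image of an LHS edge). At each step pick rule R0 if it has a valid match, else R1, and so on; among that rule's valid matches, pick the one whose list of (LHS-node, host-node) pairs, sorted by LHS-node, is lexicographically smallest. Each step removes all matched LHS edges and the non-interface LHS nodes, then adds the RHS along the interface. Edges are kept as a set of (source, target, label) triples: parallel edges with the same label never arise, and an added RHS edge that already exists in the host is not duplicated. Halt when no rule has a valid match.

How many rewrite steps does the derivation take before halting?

Answer: 2

Derivation:
[0] host  ⇒  7 nodes, 6 edges  {1-p->0 1-r->1 3-r->2 4-r->5 5-p->4 5-p->5}
[1] R1 @ {0↦4, 1↦5, 2↦6, 3↦0}  ⇒  4 nodes, 3 edges  {1-p->0 1-r->1 3-r->2}
[2] R2 @ {0↦1, 1↦3, 2↦2}  ⇒  3 nodes, 2 edges  {1-p->0 1-r->1}
halt: no rule applies after step 2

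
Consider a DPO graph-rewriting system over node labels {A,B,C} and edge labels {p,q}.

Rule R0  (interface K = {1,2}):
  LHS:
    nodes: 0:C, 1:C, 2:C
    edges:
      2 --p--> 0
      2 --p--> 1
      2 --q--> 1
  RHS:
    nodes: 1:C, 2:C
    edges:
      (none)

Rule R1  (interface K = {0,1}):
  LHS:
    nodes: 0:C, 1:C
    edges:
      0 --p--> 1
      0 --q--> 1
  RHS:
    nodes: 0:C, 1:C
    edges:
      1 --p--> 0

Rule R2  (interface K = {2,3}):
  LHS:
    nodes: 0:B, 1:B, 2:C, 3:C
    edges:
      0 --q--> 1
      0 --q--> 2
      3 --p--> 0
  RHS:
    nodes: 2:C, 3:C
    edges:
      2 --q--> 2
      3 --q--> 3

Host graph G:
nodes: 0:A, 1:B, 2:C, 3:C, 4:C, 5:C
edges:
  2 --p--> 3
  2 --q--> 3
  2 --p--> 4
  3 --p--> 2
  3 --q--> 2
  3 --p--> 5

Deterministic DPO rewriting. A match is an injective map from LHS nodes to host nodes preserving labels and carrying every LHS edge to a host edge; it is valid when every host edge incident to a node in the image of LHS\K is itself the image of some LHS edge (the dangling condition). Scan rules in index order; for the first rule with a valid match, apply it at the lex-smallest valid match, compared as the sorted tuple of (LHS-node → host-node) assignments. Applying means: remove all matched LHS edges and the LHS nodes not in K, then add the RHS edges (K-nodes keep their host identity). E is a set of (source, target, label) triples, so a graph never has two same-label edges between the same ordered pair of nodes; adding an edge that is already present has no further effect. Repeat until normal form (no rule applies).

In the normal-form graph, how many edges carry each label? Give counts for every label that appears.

start.  V:6 E:6  edges: 2-p->3 2-q->3 2-p->4 3-p->2 3-q->2 3-p->5
1. fire R0 via {0↦4, 1↦3, 2↦2}  →  V:5 E:3  edges: 3-p->2 3-q->2 3-p->5
2. fire R0 via {0↦5, 1↦2, 2↦3}  →  V:4 E:0  edges: ∅
final graph: no rule applies after step 2
NF edges: []

Answer: (no edges)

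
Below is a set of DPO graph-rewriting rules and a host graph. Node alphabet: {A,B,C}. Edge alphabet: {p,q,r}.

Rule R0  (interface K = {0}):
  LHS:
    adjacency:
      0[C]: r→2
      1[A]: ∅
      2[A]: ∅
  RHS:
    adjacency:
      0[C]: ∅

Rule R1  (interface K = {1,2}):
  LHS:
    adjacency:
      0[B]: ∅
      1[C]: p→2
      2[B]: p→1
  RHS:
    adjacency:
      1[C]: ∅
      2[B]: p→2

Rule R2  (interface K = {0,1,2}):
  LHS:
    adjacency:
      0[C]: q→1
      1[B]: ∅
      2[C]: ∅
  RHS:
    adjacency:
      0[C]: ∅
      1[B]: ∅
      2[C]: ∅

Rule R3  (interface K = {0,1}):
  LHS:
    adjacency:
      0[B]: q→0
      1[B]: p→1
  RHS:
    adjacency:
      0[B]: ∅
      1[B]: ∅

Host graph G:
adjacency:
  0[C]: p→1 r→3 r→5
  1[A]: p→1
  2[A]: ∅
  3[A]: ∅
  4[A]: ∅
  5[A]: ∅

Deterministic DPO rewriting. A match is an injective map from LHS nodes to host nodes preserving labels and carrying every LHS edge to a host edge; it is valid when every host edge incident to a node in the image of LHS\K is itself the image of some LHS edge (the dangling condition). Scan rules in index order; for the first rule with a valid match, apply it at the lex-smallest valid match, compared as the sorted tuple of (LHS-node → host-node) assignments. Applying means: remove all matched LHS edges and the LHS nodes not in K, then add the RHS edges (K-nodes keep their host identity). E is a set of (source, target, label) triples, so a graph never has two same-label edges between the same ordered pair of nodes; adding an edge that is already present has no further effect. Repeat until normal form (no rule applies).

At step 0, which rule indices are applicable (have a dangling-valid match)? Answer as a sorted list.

R0: 4 valid matches — {0↦0, 1↦2, 2↦3}, {0↦0, 1↦2, 2↦5}, {0↦0, 1↦4, 2↦3} (+1 more)
R1: no valid match — LHS pattern not found
R2: no valid match — LHS pattern not found
R3: no valid match — LHS pattern not found

Answer: [R0]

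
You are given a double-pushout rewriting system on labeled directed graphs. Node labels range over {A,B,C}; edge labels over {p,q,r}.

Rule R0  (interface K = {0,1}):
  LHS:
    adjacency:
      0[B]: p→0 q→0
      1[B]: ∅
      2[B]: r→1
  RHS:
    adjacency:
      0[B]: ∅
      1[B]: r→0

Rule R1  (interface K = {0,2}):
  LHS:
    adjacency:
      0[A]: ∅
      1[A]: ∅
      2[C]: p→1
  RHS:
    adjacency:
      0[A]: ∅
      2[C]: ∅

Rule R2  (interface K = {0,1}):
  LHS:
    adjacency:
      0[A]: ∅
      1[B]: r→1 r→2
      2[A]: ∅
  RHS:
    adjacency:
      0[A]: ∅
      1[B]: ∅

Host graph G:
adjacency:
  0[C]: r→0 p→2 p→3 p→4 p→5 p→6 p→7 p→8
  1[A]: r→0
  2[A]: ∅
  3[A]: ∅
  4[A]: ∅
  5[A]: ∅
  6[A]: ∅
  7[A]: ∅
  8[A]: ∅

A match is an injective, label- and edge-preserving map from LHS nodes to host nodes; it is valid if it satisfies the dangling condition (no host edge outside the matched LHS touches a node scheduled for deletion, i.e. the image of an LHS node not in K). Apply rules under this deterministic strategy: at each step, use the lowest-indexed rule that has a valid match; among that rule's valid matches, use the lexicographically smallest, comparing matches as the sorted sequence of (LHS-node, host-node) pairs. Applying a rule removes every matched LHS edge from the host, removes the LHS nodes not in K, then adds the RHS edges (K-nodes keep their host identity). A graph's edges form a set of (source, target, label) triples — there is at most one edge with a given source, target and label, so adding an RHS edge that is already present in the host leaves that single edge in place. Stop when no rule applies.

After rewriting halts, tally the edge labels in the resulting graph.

start.  V:9 E:9  edges: 0-r->0 0-p->2 0-p->3 0-p->4 0-p->5 0-p->6 0-p->7 0-p->8 1-r->0
1. fire R1 via {0↦1, 1↦2, 2↦0}  →  V:8 E:8  edges: 0-r->0 0-p->3 0-p->4 0-p->5 0-p->6 0-p->7 0-p->8 1-r->0
2. fire R1 via {0↦1, 1↦3, 2↦0}  →  V:7 E:7  edges: 0-r->0 0-p->4 0-p->5 0-p->6 0-p->7 0-p->8 1-r->0
3. fire R1 via {0↦1, 1↦4, 2↦0}  →  V:6 E:6  edges: 0-r->0 0-p->5 0-p->6 0-p->7 0-p->8 1-r->0
4. fire R1 via {0↦1, 1↦5, 2↦0}  →  V:5 E:5  edges: 0-r->0 0-p->6 0-p->7 0-p->8 1-r->0
5. fire R1 via {0↦1, 1↦6, 2↦0}  →  V:4 E:4  edges: 0-r->0 0-p->7 0-p->8 1-r->0
6. fire R1 via {0↦1, 1↦7, 2↦0}  →  V:3 E:3  edges: 0-r->0 0-p->8 1-r->0
7. fire R1 via {0↦1, 1↦8, 2↦0}  →  V:2 E:2  edges: 0-r->0 1-r->0
normal form: no rule applies after step 7
NF edges: [(0, 0, 'r'), (1, 0, 'r')]

Answer: r:2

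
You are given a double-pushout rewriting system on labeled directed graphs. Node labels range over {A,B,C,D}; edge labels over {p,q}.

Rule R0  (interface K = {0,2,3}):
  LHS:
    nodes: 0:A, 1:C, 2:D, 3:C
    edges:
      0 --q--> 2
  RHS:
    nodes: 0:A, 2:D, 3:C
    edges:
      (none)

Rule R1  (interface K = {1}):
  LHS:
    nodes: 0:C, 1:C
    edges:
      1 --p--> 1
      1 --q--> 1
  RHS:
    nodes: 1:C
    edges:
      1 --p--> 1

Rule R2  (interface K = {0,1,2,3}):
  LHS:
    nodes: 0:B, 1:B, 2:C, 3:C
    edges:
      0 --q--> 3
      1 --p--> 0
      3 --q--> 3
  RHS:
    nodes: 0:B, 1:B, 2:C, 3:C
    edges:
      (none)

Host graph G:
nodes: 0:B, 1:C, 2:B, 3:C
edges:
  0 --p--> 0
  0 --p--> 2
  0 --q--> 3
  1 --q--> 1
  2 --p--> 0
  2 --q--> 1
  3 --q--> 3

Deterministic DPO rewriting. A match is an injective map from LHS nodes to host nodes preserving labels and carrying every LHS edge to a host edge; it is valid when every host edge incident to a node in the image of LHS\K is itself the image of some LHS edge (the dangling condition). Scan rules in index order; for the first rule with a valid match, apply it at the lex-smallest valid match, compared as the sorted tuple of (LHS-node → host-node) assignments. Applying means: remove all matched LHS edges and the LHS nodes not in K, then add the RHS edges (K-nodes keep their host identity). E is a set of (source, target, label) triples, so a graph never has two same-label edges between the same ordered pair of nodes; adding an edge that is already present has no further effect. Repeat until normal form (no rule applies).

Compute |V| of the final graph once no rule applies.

start.  V:4 E:7  edges: 0-p->0 0-p->2 0-q->3 1-q->1 2-p->0 2-q->1 3-q->3
1. fire R2 via {0↦0, 1↦2, 2↦1, 3↦3}  →  V:4 E:4  edges: 0-p->0 0-p->2 1-q->1 2-q->1
2. fire R2 via {0↦2, 1↦0, 2↦3, 3↦1}  →  V:4 E:1  edges: 0-p->0
normal form: no rule applies after step 2
NF nodes: {0:B, 1:C, 2:B, 3:C}

Answer: 4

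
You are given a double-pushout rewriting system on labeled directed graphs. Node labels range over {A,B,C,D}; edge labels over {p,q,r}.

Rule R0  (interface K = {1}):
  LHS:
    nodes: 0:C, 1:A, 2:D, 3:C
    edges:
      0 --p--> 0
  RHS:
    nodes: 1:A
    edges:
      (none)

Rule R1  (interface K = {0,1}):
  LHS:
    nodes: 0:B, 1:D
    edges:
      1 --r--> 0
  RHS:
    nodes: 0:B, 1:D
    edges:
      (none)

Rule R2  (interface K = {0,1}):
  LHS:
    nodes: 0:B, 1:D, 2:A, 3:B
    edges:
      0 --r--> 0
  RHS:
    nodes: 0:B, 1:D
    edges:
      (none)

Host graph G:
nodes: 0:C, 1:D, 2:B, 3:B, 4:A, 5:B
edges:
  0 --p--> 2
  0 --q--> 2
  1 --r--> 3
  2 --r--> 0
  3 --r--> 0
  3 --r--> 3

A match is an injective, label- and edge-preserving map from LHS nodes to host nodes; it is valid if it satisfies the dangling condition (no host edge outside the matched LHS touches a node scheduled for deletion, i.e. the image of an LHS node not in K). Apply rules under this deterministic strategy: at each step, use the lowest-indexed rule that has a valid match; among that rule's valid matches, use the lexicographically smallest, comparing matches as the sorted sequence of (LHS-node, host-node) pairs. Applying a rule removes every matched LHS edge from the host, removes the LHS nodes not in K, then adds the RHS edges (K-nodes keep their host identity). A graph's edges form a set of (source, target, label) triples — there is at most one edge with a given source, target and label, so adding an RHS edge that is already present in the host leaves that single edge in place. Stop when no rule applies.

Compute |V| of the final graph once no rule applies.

start.  V:6 E:6  edges: 0-p->2 0-q->2 1-r->3 2-r->0 3-r->0 3-r->3
1. fire R1 via {0↦3, 1↦1}  →  V:6 E:5  edges: 0-p->2 0-q->2 2-r->0 3-r->0 3-r->3
2. fire R2 via {0↦3, 1↦1, 2↦4, 3↦5}  →  V:4 E:4  edges: 0-p->2 0-q->2 2-r->0 3-r->0
final graph: no rule applies after step 2
NF nodes: {0:C, 1:D, 2:B, 3:B}

Answer: 4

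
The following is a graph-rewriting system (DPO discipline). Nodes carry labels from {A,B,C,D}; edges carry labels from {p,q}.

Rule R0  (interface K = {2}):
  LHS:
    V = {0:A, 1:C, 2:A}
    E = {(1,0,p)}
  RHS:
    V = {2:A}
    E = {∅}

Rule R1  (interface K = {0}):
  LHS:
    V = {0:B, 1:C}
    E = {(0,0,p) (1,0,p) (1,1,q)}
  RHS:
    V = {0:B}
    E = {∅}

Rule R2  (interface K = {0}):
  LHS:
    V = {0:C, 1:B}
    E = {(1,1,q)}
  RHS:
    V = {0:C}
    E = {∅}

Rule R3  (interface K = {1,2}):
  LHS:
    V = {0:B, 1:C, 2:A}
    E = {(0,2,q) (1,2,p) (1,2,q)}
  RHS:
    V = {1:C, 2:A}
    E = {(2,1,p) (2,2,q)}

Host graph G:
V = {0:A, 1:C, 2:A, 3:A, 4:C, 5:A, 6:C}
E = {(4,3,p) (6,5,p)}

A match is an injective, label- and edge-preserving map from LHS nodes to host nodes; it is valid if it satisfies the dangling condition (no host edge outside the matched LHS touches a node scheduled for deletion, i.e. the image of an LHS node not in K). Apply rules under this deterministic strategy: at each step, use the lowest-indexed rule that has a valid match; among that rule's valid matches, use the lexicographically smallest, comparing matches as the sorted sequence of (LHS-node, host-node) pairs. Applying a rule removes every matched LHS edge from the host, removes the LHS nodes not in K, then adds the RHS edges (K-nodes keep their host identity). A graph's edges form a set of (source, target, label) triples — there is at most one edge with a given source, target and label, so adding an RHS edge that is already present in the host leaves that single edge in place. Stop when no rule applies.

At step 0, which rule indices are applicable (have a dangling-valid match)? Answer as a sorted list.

Answer: [R0]

Derivation:
R0: 6 valid matches — {0↦3, 1↦4, 2↦0}, {0↦3, 1↦4, 2↦2}, {0↦3, 1↦4, 2↦5} (+3 more)
R1: no valid match — LHS pattern not found
R2: no valid match — LHS pattern not found
R3: no valid match — LHS pattern not found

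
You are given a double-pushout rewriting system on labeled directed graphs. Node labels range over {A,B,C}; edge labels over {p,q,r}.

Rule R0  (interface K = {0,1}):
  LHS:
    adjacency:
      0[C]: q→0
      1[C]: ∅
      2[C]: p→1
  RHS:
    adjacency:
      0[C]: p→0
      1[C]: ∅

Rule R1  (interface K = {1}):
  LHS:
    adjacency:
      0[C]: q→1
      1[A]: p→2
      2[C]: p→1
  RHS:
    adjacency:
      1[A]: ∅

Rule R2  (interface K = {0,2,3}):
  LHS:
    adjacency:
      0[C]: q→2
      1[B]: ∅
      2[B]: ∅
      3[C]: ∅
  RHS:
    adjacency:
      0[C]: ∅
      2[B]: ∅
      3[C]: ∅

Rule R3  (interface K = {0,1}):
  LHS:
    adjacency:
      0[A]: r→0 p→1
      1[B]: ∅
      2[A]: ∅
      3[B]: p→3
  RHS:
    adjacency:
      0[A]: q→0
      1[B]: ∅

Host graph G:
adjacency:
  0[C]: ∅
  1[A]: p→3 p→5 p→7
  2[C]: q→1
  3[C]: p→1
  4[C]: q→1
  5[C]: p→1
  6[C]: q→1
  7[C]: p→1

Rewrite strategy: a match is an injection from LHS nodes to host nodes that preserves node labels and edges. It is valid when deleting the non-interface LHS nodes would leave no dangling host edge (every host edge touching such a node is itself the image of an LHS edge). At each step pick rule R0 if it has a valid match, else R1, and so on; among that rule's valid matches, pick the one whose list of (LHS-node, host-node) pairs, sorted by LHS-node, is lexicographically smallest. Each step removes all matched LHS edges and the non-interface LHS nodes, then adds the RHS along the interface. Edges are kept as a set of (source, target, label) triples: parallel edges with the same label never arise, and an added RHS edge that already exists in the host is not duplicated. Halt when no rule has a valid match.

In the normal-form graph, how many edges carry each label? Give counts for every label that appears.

initial: |V|=8 |E|=9  E = 1-p->3 1-p->5 1-p->7 2-q->1 3-p->1 4-q->1 5-p->1 6-q->1 7-p->1
step 1: apply R1 at {0↦2, 1↦1, 2↦3}  → |V|=6 |E|=6  E = 1-p->5 1-p->7 4-q->1 5-p->1 6-q->1 7-p->1
step 2: apply R1 at {0↦4, 1↦1, 2↦5}  → |V|=4 |E|=3  E = 1-p->7 6-q->1 7-p->1
step 3: apply R1 at {0↦6, 1↦1, 2↦7}  → |V|=2 |E|=0  E = ∅
normal form: no rule applies after step 3
NF edges: []

Answer: (no edges)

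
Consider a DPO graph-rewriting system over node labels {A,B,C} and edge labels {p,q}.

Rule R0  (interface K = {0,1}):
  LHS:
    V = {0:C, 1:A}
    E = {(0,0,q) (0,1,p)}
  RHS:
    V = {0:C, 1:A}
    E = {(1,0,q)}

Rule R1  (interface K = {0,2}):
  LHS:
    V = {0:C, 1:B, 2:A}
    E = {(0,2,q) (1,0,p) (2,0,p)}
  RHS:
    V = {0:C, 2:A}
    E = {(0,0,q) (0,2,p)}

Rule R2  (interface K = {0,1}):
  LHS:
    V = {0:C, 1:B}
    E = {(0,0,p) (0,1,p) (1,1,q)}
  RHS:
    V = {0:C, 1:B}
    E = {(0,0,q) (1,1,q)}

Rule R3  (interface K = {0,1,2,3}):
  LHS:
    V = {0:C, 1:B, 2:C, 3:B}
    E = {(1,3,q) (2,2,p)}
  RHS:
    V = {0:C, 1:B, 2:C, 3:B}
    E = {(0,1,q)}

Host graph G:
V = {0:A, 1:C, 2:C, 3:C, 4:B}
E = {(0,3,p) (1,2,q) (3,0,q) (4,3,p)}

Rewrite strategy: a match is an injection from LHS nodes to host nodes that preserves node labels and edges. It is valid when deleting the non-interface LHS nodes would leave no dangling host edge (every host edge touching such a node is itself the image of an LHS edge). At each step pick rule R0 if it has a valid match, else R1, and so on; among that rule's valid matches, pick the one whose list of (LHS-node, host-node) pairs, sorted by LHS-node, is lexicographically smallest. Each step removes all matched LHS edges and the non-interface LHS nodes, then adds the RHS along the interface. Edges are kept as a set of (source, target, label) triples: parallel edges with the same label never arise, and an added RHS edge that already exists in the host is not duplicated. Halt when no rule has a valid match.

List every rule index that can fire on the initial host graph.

Answer: [R1]

Rewrite trace:
R0: no valid match — LHS pattern not found
R1: 1 valid match — {0↦3, 1↦4, 2↦0}
R2: no valid match — LHS pattern not found
R3: no valid match — LHS pattern not found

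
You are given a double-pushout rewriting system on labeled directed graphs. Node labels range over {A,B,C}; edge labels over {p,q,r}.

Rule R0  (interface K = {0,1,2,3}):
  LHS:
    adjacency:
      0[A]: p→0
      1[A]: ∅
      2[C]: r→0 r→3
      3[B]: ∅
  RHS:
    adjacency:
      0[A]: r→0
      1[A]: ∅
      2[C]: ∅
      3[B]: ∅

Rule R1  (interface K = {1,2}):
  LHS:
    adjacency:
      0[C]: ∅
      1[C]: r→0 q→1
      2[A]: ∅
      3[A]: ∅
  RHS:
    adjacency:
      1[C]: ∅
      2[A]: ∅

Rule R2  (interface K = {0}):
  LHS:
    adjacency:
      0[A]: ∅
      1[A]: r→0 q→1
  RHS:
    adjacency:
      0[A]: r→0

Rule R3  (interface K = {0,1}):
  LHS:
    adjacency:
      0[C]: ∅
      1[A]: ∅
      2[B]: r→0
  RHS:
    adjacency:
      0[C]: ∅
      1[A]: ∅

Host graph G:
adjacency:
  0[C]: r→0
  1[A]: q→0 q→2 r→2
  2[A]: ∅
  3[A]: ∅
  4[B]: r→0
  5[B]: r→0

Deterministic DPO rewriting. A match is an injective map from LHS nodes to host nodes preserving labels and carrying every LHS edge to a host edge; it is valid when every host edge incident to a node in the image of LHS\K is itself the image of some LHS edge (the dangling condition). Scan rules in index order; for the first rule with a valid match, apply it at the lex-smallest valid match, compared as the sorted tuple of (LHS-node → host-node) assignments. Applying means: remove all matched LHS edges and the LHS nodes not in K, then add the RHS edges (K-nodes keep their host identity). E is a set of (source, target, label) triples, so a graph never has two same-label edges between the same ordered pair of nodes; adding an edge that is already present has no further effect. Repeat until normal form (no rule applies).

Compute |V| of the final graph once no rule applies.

Answer: 4

Steps:
start.  V:6 E:6  edges: 0-r->0 1-q->0 1-q->2 1-r->2 4-r->0 5-r->0
1. fire R3 via {0↦0, 1↦1, 2↦4}  →  V:5 E:5  edges: 0-r->0 1-q->0 1-q->2 1-r->2 5-r->0
2. fire R3 via {0↦0, 1↦1, 2↦5}  →  V:4 E:4  edges: 0-r->0 1-q->0 1-q->2 1-r->2
final graph: no rule applies after step 2
NF nodes: {0:C, 1:A, 2:A, 3:A}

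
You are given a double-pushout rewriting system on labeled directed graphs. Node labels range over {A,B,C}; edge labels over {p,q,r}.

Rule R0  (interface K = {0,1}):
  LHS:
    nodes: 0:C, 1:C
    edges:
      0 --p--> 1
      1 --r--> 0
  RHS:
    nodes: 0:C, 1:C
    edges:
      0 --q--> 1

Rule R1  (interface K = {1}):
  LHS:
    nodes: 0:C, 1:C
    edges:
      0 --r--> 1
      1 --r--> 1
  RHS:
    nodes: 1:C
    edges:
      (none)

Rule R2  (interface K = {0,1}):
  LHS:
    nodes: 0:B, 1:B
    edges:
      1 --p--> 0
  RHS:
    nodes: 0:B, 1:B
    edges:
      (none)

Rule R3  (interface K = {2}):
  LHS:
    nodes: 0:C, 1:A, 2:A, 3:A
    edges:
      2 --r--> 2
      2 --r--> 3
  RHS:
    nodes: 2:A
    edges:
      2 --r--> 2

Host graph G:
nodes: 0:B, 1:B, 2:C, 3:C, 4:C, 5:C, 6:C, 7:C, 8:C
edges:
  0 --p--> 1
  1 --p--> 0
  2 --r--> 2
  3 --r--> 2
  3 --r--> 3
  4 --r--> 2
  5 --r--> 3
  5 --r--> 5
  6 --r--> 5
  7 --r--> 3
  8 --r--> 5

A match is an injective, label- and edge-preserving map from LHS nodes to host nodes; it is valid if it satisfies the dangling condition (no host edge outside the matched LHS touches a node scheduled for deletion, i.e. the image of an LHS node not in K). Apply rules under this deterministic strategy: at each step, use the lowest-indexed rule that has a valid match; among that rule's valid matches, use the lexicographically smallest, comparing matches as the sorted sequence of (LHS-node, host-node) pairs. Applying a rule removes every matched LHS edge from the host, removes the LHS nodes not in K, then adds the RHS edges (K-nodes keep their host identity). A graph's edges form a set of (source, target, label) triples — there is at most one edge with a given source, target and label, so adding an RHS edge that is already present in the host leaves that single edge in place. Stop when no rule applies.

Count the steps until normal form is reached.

start.  V:9 E:11  edges: 0-p->1 1-p->0 2-r->2 3-r->2 3-r->3 4-r->2 5-r->3 5-r->5 6-r->5 7-r->3 8-r->5
1. fire R1 via {0↦4, 1↦2}  →  V:8 E:9  edges: 0-p->1 1-p->0 3-r->2 3-r->3 5-r->3 5-r->5 6-r->5 7-r->3 8-r->5
2. fire R1 via {0↦6, 1↦5}  →  V:7 E:7  edges: 0-p->1 1-p->0 3-r->2 3-r->3 5-r->3 7-r->3 8-r->5
3. fire R1 via {0↦7, 1↦3}  →  V:6 E:5  edges: 0-p->1 1-p->0 3-r->2 5-r->3 8-r->5
4. fire R2 via {0↦0, 1↦1}  →  V:6 E:4  edges: 0-p->1 3-r->2 5-r->3 8-r->5
5. fire R2 via {0↦1, 1↦0}  →  V:6 E:3  edges: 3-r->2 5-r->3 8-r->5
final graph: no rule applies after step 5

Answer: 5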